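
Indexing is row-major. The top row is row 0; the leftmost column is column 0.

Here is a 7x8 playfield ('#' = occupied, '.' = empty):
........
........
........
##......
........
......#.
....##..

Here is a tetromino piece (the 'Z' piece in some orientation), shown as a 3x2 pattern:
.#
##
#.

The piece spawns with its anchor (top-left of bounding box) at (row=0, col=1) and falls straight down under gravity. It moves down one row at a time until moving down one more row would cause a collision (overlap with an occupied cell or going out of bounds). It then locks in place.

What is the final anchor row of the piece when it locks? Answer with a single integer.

Spawn at (row=0, col=1). Try each row:
  row 0: fits
  row 1: blocked -> lock at row 0

Answer: 0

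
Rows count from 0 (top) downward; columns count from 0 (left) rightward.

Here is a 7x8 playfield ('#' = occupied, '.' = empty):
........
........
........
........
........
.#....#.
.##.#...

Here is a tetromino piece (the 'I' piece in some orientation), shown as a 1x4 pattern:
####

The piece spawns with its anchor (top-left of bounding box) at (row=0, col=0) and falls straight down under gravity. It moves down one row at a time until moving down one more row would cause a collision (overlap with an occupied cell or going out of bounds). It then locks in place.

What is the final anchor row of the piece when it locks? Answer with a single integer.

Spawn at (row=0, col=0). Try each row:
  row 0: fits
  row 1: fits
  row 2: fits
  row 3: fits
  row 4: fits
  row 5: blocked -> lock at row 4

Answer: 4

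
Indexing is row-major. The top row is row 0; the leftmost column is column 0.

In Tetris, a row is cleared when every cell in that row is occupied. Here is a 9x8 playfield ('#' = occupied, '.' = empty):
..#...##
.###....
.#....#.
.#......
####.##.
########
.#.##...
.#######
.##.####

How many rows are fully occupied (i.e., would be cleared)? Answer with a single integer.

Answer: 1

Derivation:
Check each row:
  row 0: 5 empty cells -> not full
  row 1: 5 empty cells -> not full
  row 2: 6 empty cells -> not full
  row 3: 7 empty cells -> not full
  row 4: 2 empty cells -> not full
  row 5: 0 empty cells -> FULL (clear)
  row 6: 5 empty cells -> not full
  row 7: 1 empty cell -> not full
  row 8: 2 empty cells -> not full
Total rows cleared: 1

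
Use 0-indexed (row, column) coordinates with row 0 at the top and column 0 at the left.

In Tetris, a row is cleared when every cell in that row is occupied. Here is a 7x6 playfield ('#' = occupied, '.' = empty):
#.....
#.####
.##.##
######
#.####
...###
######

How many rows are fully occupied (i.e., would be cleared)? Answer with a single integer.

Answer: 2

Derivation:
Check each row:
  row 0: 5 empty cells -> not full
  row 1: 1 empty cell -> not full
  row 2: 2 empty cells -> not full
  row 3: 0 empty cells -> FULL (clear)
  row 4: 1 empty cell -> not full
  row 5: 3 empty cells -> not full
  row 6: 0 empty cells -> FULL (clear)
Total rows cleared: 2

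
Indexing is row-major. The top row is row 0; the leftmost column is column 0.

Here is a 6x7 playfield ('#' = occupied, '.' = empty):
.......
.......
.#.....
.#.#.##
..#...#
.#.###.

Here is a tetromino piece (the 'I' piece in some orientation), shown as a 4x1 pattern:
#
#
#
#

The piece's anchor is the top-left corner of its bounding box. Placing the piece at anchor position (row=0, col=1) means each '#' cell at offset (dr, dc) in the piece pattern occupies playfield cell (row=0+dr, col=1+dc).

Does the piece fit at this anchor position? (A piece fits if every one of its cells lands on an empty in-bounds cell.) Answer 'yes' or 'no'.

Check each piece cell at anchor (0, 1):
  offset (0,0) -> (0,1): empty -> OK
  offset (1,0) -> (1,1): empty -> OK
  offset (2,0) -> (2,1): occupied ('#') -> FAIL
  offset (3,0) -> (3,1): occupied ('#') -> FAIL
All cells valid: no

Answer: no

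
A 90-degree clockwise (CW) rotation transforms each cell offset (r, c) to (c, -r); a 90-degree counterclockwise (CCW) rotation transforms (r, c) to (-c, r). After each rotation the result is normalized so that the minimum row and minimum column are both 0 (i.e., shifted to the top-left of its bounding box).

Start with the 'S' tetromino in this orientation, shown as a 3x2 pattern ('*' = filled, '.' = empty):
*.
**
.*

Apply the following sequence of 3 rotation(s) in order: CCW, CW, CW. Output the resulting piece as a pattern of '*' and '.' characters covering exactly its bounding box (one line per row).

Answer: .**
**.

Derivation:
Start:
*.
**
.*
After rotation 1 (CCW):
.**
**.
After rotation 2 (CW):
*.
**
.*
After rotation 3 (CW):
.**
**.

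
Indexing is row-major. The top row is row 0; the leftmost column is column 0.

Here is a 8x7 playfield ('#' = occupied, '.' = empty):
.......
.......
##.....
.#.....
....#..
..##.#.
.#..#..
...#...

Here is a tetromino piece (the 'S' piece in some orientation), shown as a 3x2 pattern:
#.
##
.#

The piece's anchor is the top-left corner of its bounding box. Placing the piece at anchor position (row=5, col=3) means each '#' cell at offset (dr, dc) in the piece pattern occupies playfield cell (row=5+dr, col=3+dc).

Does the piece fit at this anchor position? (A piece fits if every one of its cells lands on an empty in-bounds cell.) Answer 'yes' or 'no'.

Answer: no

Derivation:
Check each piece cell at anchor (5, 3):
  offset (0,0) -> (5,3): occupied ('#') -> FAIL
  offset (1,0) -> (6,3): empty -> OK
  offset (1,1) -> (6,4): occupied ('#') -> FAIL
  offset (2,1) -> (7,4): empty -> OK
All cells valid: no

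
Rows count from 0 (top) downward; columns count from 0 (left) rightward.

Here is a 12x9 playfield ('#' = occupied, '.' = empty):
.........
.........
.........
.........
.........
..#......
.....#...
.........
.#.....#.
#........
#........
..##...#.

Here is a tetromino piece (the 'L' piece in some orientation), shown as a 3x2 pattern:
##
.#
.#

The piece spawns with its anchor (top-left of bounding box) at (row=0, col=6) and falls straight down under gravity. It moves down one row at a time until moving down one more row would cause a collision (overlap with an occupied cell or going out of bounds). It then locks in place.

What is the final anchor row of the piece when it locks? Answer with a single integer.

Spawn at (row=0, col=6). Try each row:
  row 0: fits
  row 1: fits
  row 2: fits
  row 3: fits
  row 4: fits
  row 5: fits
  row 6: blocked -> lock at row 5

Answer: 5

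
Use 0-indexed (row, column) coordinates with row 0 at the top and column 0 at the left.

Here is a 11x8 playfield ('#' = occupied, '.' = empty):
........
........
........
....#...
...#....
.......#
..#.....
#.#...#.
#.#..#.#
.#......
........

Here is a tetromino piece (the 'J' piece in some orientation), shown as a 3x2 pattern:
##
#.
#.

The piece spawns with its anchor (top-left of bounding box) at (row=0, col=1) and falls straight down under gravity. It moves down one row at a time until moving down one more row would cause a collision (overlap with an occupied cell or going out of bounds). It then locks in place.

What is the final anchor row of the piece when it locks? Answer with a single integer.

Spawn at (row=0, col=1). Try each row:
  row 0: fits
  row 1: fits
  row 2: fits
  row 3: fits
  row 4: fits
  row 5: fits
  row 6: blocked -> lock at row 5

Answer: 5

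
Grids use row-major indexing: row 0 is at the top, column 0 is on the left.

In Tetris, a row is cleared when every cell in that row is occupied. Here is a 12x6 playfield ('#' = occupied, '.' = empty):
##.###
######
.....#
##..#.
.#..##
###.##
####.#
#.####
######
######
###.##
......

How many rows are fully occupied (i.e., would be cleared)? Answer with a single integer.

Check each row:
  row 0: 1 empty cell -> not full
  row 1: 0 empty cells -> FULL (clear)
  row 2: 5 empty cells -> not full
  row 3: 3 empty cells -> not full
  row 4: 3 empty cells -> not full
  row 5: 1 empty cell -> not full
  row 6: 1 empty cell -> not full
  row 7: 1 empty cell -> not full
  row 8: 0 empty cells -> FULL (clear)
  row 9: 0 empty cells -> FULL (clear)
  row 10: 1 empty cell -> not full
  row 11: 6 empty cells -> not full
Total rows cleared: 3

Answer: 3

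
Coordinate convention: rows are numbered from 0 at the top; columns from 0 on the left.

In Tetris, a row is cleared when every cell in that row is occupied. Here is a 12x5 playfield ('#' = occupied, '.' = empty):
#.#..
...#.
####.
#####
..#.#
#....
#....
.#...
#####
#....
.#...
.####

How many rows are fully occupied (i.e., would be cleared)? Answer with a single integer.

Check each row:
  row 0: 3 empty cells -> not full
  row 1: 4 empty cells -> not full
  row 2: 1 empty cell -> not full
  row 3: 0 empty cells -> FULL (clear)
  row 4: 3 empty cells -> not full
  row 5: 4 empty cells -> not full
  row 6: 4 empty cells -> not full
  row 7: 4 empty cells -> not full
  row 8: 0 empty cells -> FULL (clear)
  row 9: 4 empty cells -> not full
  row 10: 4 empty cells -> not full
  row 11: 1 empty cell -> not full
Total rows cleared: 2

Answer: 2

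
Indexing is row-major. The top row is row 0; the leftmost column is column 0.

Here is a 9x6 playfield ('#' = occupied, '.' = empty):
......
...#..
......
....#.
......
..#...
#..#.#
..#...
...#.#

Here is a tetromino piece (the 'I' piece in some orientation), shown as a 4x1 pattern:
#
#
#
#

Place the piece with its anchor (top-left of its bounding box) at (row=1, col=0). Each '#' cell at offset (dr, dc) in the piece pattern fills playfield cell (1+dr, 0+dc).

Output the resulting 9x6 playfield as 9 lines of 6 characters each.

Answer: ......
#..#..
#.....
#...#.
#.....
..#...
#..#.#
..#...
...#.#

Derivation:
Fill (1+0,0+0) = (1,0)
Fill (1+1,0+0) = (2,0)
Fill (1+2,0+0) = (3,0)
Fill (1+3,0+0) = (4,0)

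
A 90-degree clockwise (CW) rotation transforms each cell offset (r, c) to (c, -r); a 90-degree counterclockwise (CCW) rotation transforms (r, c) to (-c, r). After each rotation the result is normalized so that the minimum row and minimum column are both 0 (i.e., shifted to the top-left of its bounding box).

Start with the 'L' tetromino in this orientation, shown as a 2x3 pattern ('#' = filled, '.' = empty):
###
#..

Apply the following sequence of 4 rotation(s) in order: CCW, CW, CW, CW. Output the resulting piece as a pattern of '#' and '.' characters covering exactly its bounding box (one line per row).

Start:
###
#..
After rotation 1 (CCW):
#.
#.
##
After rotation 2 (CW):
###
#..
After rotation 3 (CW):
##
.#
.#
After rotation 4 (CW):
..#
###

Answer: ..#
###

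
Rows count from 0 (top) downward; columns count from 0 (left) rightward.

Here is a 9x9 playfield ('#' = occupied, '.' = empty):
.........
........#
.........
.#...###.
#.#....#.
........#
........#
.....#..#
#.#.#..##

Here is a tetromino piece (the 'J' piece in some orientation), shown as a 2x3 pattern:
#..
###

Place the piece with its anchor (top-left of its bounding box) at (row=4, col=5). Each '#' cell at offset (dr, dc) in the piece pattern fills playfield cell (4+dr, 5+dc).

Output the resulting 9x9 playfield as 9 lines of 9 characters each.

Answer: .........
........#
.........
.#...###.
#.#..#.#.
.....####
........#
.....#..#
#.#.#..##

Derivation:
Fill (4+0,5+0) = (4,5)
Fill (4+1,5+0) = (5,5)
Fill (4+1,5+1) = (5,6)
Fill (4+1,5+2) = (5,7)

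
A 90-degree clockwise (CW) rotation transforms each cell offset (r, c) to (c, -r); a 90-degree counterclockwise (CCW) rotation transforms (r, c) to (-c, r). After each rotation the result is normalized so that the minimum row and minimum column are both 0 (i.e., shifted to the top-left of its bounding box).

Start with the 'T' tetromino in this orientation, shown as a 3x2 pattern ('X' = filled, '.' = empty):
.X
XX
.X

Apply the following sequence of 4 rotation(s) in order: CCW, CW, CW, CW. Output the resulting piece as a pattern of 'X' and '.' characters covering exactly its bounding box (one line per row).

Answer: X.
XX
X.

Derivation:
Start:
.X
XX
.X
After rotation 1 (CCW):
XXX
.X.
After rotation 2 (CW):
.X
XX
.X
After rotation 3 (CW):
.X.
XXX
After rotation 4 (CW):
X.
XX
X.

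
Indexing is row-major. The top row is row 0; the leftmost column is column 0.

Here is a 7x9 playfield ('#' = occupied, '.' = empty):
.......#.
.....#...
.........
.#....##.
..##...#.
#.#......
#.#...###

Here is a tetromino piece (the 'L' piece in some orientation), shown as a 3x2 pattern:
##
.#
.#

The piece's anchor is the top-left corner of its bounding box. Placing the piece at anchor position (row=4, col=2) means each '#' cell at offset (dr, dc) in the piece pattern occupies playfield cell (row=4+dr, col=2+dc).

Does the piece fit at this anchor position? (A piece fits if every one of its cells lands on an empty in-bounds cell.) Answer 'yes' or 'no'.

Check each piece cell at anchor (4, 2):
  offset (0,0) -> (4,2): occupied ('#') -> FAIL
  offset (0,1) -> (4,3): occupied ('#') -> FAIL
  offset (1,1) -> (5,3): empty -> OK
  offset (2,1) -> (6,3): empty -> OK
All cells valid: no

Answer: no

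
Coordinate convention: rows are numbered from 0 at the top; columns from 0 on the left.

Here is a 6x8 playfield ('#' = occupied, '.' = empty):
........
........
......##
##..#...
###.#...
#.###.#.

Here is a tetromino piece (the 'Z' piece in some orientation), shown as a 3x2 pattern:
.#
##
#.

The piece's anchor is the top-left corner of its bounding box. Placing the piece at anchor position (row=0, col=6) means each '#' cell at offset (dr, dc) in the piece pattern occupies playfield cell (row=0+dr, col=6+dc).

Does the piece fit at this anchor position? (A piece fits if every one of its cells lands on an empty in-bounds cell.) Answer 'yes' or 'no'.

Check each piece cell at anchor (0, 6):
  offset (0,1) -> (0,7): empty -> OK
  offset (1,0) -> (1,6): empty -> OK
  offset (1,1) -> (1,7): empty -> OK
  offset (2,0) -> (2,6): occupied ('#') -> FAIL
All cells valid: no

Answer: no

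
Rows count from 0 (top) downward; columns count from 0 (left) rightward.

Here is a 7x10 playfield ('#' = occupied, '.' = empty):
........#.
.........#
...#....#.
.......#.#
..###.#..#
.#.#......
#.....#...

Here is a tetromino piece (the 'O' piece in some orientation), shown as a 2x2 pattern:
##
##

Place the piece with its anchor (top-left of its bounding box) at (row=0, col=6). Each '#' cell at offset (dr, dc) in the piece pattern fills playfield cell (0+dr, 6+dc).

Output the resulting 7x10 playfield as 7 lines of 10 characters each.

Fill (0+0,6+0) = (0,6)
Fill (0+0,6+1) = (0,7)
Fill (0+1,6+0) = (1,6)
Fill (0+1,6+1) = (1,7)

Answer: ......###.
......##.#
...#....#.
.......#.#
..###.#..#
.#.#......
#.....#...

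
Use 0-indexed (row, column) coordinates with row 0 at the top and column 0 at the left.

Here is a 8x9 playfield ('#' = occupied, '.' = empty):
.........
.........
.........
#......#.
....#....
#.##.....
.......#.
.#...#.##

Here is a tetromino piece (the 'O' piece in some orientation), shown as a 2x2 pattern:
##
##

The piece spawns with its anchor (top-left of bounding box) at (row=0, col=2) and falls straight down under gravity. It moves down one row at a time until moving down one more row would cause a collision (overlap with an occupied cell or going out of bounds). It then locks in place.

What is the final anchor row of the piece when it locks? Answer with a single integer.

Spawn at (row=0, col=2). Try each row:
  row 0: fits
  row 1: fits
  row 2: fits
  row 3: fits
  row 4: blocked -> lock at row 3

Answer: 3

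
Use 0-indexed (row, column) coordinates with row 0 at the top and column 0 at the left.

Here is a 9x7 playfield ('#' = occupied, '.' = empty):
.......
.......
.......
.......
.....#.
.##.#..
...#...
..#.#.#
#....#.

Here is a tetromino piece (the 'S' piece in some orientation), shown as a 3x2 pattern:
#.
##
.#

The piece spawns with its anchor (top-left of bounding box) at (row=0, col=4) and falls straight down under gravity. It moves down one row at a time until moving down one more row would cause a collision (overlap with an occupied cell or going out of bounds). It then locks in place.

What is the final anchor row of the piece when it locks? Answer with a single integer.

Spawn at (row=0, col=4). Try each row:
  row 0: fits
  row 1: fits
  row 2: blocked -> lock at row 1

Answer: 1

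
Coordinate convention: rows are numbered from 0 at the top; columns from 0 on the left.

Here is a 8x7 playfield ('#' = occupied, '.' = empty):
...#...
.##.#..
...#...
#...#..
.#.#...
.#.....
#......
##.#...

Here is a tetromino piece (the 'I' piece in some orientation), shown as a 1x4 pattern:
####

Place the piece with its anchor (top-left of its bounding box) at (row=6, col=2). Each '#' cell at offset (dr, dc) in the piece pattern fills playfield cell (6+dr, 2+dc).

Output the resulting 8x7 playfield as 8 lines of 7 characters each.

Fill (6+0,2+0) = (6,2)
Fill (6+0,2+1) = (6,3)
Fill (6+0,2+2) = (6,4)
Fill (6+0,2+3) = (6,5)

Answer: ...#...
.##.#..
...#...
#...#..
.#.#...
.#.....
#.####.
##.#...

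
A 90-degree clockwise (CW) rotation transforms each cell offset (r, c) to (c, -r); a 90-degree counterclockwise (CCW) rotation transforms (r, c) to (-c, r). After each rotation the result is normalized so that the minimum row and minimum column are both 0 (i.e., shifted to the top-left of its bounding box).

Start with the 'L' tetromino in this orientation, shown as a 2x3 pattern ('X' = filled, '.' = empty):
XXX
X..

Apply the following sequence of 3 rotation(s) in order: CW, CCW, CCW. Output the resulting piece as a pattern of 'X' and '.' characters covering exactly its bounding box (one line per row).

Answer: X.
X.
XX

Derivation:
Start:
XXX
X..
After rotation 1 (CW):
XX
.X
.X
After rotation 2 (CCW):
XXX
X..
After rotation 3 (CCW):
X.
X.
XX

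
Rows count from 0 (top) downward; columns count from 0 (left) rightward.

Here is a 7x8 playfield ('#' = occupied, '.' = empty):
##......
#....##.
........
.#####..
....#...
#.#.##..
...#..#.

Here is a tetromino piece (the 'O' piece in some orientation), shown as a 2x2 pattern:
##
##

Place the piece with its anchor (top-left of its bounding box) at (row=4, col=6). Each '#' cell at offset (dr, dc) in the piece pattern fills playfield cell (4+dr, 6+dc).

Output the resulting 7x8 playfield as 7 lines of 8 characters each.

Answer: ##......
#....##.
........
.#####..
....#.##
#.#.####
...#..#.

Derivation:
Fill (4+0,6+0) = (4,6)
Fill (4+0,6+1) = (4,7)
Fill (4+1,6+0) = (5,6)
Fill (4+1,6+1) = (5,7)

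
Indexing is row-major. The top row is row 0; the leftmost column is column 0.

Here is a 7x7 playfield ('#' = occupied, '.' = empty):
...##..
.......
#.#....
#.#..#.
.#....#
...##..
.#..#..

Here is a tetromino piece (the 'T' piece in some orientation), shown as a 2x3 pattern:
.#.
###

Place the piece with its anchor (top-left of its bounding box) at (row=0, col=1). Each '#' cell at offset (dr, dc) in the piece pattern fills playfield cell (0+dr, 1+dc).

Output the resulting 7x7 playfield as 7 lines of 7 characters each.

Fill (0+0,1+1) = (0,2)
Fill (0+1,1+0) = (1,1)
Fill (0+1,1+1) = (1,2)
Fill (0+1,1+2) = (1,3)

Answer: ..###..
.###...
#.#....
#.#..#.
.#....#
...##..
.#..#..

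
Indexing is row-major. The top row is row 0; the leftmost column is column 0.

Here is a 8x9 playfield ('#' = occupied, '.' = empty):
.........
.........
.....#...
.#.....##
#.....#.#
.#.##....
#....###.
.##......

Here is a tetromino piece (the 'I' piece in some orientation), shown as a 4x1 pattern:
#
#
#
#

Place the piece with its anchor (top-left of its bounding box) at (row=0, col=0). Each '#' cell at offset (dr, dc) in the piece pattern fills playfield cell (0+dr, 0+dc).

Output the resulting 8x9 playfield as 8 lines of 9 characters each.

Fill (0+0,0+0) = (0,0)
Fill (0+1,0+0) = (1,0)
Fill (0+2,0+0) = (2,0)
Fill (0+3,0+0) = (3,0)

Answer: #........
#........
#....#...
##.....##
#.....#.#
.#.##....
#....###.
.##......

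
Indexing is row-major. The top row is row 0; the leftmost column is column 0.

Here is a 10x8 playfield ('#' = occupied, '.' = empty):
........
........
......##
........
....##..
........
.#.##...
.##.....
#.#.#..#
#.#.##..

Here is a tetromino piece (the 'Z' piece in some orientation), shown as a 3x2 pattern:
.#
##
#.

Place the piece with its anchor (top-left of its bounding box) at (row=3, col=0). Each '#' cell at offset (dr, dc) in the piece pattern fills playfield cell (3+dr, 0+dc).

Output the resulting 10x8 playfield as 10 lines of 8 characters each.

Answer: ........
........
......##
.#......
##..##..
#.......
.#.##...
.##.....
#.#.#..#
#.#.##..

Derivation:
Fill (3+0,0+1) = (3,1)
Fill (3+1,0+0) = (4,0)
Fill (3+1,0+1) = (4,1)
Fill (3+2,0+0) = (5,0)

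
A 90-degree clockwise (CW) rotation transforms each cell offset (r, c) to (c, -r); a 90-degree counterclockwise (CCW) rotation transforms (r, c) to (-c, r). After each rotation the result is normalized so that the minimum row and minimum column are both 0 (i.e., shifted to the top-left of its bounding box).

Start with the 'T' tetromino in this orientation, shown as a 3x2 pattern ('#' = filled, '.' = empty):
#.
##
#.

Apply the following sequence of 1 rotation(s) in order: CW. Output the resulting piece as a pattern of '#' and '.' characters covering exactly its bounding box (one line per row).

Start:
#.
##
#.
After rotation 1 (CW):
###
.#.

Answer: ###
.#.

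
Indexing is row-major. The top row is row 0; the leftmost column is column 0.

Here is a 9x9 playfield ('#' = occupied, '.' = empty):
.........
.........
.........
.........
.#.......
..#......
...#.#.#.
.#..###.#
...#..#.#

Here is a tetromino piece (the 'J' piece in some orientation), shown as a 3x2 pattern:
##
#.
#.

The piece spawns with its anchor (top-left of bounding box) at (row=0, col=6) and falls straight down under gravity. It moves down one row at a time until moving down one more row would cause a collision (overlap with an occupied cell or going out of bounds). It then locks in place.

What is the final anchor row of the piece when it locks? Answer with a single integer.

Spawn at (row=0, col=6). Try each row:
  row 0: fits
  row 1: fits
  row 2: fits
  row 3: fits
  row 4: fits
  row 5: blocked -> lock at row 4

Answer: 4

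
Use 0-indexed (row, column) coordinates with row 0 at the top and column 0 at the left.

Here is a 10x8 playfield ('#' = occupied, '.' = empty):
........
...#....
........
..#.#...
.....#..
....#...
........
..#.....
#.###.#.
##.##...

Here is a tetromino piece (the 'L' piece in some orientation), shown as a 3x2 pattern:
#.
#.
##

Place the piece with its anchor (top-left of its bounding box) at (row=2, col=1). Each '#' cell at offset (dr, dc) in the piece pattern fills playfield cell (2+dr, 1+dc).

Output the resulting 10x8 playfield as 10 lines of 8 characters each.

Answer: ........
...#....
.#......
.##.#...
.##..#..
....#...
........
..#.....
#.###.#.
##.##...

Derivation:
Fill (2+0,1+0) = (2,1)
Fill (2+1,1+0) = (3,1)
Fill (2+2,1+0) = (4,1)
Fill (2+2,1+1) = (4,2)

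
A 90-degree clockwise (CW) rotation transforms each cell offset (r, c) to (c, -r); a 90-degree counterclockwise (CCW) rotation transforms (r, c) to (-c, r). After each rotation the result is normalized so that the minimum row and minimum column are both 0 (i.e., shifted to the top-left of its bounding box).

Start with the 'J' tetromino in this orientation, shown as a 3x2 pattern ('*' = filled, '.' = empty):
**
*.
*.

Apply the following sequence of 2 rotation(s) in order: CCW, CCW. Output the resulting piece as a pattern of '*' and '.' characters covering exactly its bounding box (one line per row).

Start:
**
*.
*.
After rotation 1 (CCW):
*..
***
After rotation 2 (CCW):
.*
.*
**

Answer: .*
.*
**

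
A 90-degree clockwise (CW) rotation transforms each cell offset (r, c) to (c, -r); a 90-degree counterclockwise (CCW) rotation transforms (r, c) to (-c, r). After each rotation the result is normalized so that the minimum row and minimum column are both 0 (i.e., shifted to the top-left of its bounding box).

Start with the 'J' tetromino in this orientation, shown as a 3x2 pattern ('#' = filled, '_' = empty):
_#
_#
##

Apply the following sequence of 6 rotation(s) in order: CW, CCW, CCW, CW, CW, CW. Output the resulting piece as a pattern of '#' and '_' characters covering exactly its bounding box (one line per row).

Start:
_#
_#
##
After rotation 1 (CW):
#__
###
After rotation 2 (CCW):
_#
_#
##
After rotation 3 (CCW):
###
__#
After rotation 4 (CW):
_#
_#
##
After rotation 5 (CW):
#__
###
After rotation 6 (CW):
##
#_
#_

Answer: ##
#_
#_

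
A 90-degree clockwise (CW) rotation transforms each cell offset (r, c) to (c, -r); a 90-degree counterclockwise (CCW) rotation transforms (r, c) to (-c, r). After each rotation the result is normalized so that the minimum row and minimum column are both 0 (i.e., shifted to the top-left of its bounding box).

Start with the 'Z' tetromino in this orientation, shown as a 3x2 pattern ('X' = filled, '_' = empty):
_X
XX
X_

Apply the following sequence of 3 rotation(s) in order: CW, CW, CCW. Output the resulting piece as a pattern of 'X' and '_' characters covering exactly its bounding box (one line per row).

Start:
_X
XX
X_
After rotation 1 (CW):
XX_
_XX
After rotation 2 (CW):
_X
XX
X_
After rotation 3 (CCW):
XX_
_XX

Answer: XX_
_XX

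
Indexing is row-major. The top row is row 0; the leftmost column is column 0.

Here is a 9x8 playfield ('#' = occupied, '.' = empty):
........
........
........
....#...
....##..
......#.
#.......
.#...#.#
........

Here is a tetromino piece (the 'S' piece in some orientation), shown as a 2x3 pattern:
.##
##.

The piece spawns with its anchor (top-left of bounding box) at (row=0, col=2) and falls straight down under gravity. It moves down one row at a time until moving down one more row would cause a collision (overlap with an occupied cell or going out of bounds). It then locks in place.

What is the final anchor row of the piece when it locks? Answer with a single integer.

Answer: 2

Derivation:
Spawn at (row=0, col=2). Try each row:
  row 0: fits
  row 1: fits
  row 2: fits
  row 3: blocked -> lock at row 2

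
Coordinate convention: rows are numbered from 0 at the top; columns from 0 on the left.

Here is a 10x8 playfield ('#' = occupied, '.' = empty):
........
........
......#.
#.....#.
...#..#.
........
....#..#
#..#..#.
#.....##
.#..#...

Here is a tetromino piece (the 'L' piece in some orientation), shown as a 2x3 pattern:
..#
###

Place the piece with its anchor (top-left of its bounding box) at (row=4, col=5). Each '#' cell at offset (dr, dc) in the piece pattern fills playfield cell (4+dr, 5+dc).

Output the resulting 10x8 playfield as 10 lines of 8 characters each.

Fill (4+0,5+2) = (4,7)
Fill (4+1,5+0) = (5,5)
Fill (4+1,5+1) = (5,6)
Fill (4+1,5+2) = (5,7)

Answer: ........
........
......#.
#.....#.
...#..##
.....###
....#..#
#..#..#.
#.....##
.#..#...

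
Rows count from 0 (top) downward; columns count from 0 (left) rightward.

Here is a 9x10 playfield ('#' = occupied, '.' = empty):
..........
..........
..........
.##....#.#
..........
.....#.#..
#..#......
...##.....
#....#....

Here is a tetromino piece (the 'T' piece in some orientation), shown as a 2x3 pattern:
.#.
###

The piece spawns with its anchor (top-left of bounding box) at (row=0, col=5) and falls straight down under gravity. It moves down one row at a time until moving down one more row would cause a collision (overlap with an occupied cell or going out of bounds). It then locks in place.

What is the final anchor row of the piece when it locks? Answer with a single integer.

Answer: 1

Derivation:
Spawn at (row=0, col=5). Try each row:
  row 0: fits
  row 1: fits
  row 2: blocked -> lock at row 1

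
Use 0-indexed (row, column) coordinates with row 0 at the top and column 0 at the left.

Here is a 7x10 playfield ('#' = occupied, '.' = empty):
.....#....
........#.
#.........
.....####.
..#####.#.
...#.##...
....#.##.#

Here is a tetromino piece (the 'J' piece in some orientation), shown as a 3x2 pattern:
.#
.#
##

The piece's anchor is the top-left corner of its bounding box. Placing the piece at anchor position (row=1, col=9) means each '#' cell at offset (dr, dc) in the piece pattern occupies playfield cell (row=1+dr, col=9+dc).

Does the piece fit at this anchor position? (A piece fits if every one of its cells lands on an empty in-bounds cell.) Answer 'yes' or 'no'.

Check each piece cell at anchor (1, 9):
  offset (0,1) -> (1,10): out of bounds -> FAIL
  offset (1,1) -> (2,10): out of bounds -> FAIL
  offset (2,0) -> (3,9): empty -> OK
  offset (2,1) -> (3,10): out of bounds -> FAIL
All cells valid: no

Answer: no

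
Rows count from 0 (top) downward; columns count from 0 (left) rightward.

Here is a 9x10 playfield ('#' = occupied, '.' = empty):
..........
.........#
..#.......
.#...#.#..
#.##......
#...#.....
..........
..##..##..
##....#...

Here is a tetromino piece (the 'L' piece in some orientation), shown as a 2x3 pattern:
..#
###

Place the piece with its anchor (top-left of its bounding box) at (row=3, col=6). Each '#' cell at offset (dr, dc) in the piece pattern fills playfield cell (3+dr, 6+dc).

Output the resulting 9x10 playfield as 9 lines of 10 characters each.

Fill (3+0,6+2) = (3,8)
Fill (3+1,6+0) = (4,6)
Fill (3+1,6+1) = (4,7)
Fill (3+1,6+2) = (4,8)

Answer: ..........
.........#
..#.......
.#...#.##.
#.##..###.
#...#.....
..........
..##..##..
##....#...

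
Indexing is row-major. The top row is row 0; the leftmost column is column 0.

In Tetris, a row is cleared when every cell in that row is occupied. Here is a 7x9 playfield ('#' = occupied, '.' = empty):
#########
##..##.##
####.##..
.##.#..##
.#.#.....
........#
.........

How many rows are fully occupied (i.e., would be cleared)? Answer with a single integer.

Answer: 1

Derivation:
Check each row:
  row 0: 0 empty cells -> FULL (clear)
  row 1: 3 empty cells -> not full
  row 2: 3 empty cells -> not full
  row 3: 4 empty cells -> not full
  row 4: 7 empty cells -> not full
  row 5: 8 empty cells -> not full
  row 6: 9 empty cells -> not full
Total rows cleared: 1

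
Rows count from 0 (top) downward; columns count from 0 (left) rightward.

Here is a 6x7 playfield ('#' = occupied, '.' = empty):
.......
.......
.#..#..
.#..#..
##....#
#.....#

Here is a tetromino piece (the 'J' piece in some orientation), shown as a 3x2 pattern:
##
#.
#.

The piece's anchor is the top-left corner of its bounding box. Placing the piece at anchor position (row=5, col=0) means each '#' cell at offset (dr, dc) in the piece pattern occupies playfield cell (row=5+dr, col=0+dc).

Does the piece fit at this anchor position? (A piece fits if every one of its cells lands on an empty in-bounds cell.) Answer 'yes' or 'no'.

Answer: no

Derivation:
Check each piece cell at anchor (5, 0):
  offset (0,0) -> (5,0): occupied ('#') -> FAIL
  offset (0,1) -> (5,1): empty -> OK
  offset (1,0) -> (6,0): out of bounds -> FAIL
  offset (2,0) -> (7,0): out of bounds -> FAIL
All cells valid: no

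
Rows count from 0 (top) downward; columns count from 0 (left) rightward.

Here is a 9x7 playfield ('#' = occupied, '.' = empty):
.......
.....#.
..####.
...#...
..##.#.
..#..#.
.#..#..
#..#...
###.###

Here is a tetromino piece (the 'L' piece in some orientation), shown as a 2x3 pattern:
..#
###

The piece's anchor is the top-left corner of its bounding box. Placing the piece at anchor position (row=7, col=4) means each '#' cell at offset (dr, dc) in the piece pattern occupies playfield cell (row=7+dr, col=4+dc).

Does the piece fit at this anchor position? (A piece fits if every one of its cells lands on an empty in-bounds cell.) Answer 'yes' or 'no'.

Answer: no

Derivation:
Check each piece cell at anchor (7, 4):
  offset (0,2) -> (7,6): empty -> OK
  offset (1,0) -> (8,4): occupied ('#') -> FAIL
  offset (1,1) -> (8,5): occupied ('#') -> FAIL
  offset (1,2) -> (8,6): occupied ('#') -> FAIL
All cells valid: no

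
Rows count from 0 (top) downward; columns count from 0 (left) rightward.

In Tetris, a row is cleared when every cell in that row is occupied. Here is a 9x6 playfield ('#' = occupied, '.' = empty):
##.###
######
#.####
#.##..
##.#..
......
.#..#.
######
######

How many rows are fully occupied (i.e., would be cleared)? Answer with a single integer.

Check each row:
  row 0: 1 empty cell -> not full
  row 1: 0 empty cells -> FULL (clear)
  row 2: 1 empty cell -> not full
  row 3: 3 empty cells -> not full
  row 4: 3 empty cells -> not full
  row 5: 6 empty cells -> not full
  row 6: 4 empty cells -> not full
  row 7: 0 empty cells -> FULL (clear)
  row 8: 0 empty cells -> FULL (clear)
Total rows cleared: 3

Answer: 3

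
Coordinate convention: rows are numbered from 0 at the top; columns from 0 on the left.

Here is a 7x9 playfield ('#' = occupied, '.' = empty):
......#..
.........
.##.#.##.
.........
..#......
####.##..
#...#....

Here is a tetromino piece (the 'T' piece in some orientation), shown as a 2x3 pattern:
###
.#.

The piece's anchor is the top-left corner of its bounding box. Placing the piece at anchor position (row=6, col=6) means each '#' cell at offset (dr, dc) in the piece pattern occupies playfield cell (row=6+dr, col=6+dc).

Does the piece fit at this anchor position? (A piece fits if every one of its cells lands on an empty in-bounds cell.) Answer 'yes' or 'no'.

Check each piece cell at anchor (6, 6):
  offset (0,0) -> (6,6): empty -> OK
  offset (0,1) -> (6,7): empty -> OK
  offset (0,2) -> (6,8): empty -> OK
  offset (1,1) -> (7,7): out of bounds -> FAIL
All cells valid: no

Answer: no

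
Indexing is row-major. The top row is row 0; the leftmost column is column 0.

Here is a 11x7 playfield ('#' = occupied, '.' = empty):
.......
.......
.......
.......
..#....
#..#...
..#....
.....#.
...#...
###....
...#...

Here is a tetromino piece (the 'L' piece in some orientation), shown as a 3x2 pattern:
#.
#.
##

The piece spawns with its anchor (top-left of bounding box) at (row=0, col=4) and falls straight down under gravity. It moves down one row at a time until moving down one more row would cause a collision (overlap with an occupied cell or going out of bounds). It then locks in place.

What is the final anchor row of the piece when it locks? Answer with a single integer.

Spawn at (row=0, col=4). Try each row:
  row 0: fits
  row 1: fits
  row 2: fits
  row 3: fits
  row 4: fits
  row 5: blocked -> lock at row 4

Answer: 4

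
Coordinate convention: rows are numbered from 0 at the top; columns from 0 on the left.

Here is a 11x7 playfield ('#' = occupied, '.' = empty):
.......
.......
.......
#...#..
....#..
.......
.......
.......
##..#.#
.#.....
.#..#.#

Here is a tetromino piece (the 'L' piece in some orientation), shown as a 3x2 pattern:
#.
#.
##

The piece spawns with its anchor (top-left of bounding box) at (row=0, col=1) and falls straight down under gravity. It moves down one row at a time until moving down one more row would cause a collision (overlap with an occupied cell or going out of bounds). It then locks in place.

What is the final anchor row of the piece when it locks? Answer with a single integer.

Answer: 5

Derivation:
Spawn at (row=0, col=1). Try each row:
  row 0: fits
  row 1: fits
  row 2: fits
  row 3: fits
  row 4: fits
  row 5: fits
  row 6: blocked -> lock at row 5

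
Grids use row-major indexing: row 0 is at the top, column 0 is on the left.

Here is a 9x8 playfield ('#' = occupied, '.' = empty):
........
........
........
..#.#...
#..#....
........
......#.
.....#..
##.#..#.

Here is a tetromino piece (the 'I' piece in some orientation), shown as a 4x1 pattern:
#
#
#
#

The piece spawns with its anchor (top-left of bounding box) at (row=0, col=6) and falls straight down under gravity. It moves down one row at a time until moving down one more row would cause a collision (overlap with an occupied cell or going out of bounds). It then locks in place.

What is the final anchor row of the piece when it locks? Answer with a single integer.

Answer: 2

Derivation:
Spawn at (row=0, col=6). Try each row:
  row 0: fits
  row 1: fits
  row 2: fits
  row 3: blocked -> lock at row 2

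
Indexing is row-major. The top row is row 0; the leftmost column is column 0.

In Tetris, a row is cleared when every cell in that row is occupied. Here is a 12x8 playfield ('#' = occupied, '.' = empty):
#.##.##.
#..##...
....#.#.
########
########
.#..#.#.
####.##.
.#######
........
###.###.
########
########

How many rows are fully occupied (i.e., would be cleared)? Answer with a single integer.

Check each row:
  row 0: 3 empty cells -> not full
  row 1: 5 empty cells -> not full
  row 2: 6 empty cells -> not full
  row 3: 0 empty cells -> FULL (clear)
  row 4: 0 empty cells -> FULL (clear)
  row 5: 5 empty cells -> not full
  row 6: 2 empty cells -> not full
  row 7: 1 empty cell -> not full
  row 8: 8 empty cells -> not full
  row 9: 2 empty cells -> not full
  row 10: 0 empty cells -> FULL (clear)
  row 11: 0 empty cells -> FULL (clear)
Total rows cleared: 4

Answer: 4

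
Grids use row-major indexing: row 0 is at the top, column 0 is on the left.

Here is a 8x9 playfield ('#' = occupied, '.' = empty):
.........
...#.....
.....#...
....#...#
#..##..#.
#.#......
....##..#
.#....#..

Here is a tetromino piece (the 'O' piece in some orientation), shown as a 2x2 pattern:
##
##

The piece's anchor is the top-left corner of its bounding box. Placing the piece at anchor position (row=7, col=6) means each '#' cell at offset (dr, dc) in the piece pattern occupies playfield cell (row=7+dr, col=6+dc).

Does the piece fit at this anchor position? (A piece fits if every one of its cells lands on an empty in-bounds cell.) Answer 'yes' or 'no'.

Check each piece cell at anchor (7, 6):
  offset (0,0) -> (7,6): occupied ('#') -> FAIL
  offset (0,1) -> (7,7): empty -> OK
  offset (1,0) -> (8,6): out of bounds -> FAIL
  offset (1,1) -> (8,7): out of bounds -> FAIL
All cells valid: no

Answer: no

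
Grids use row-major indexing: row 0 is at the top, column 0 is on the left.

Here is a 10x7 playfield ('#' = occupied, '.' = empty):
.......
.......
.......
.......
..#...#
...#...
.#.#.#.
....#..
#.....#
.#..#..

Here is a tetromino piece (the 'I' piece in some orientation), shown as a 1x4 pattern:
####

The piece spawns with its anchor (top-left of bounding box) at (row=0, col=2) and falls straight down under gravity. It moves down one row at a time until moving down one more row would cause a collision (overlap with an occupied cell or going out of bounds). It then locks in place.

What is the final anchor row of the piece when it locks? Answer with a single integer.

Spawn at (row=0, col=2). Try each row:
  row 0: fits
  row 1: fits
  row 2: fits
  row 3: fits
  row 4: blocked -> lock at row 3

Answer: 3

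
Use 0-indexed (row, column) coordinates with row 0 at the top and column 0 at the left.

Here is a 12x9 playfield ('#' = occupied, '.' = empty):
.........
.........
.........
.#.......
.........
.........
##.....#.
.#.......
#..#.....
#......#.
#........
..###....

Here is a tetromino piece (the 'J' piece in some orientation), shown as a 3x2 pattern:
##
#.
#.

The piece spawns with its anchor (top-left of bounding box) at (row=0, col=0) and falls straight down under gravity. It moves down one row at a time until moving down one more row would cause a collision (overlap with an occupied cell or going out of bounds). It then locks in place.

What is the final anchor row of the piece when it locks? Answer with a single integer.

Answer: 2

Derivation:
Spawn at (row=0, col=0). Try each row:
  row 0: fits
  row 1: fits
  row 2: fits
  row 3: blocked -> lock at row 2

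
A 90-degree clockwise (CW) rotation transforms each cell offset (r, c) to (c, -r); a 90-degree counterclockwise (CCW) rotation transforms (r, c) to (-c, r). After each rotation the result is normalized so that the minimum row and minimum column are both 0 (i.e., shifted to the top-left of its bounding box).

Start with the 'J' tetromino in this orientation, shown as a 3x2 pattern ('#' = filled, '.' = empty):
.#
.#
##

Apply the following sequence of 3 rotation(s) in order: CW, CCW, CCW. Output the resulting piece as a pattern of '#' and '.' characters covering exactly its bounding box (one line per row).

Answer: ###
..#

Derivation:
Start:
.#
.#
##
After rotation 1 (CW):
#..
###
After rotation 2 (CCW):
.#
.#
##
After rotation 3 (CCW):
###
..#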